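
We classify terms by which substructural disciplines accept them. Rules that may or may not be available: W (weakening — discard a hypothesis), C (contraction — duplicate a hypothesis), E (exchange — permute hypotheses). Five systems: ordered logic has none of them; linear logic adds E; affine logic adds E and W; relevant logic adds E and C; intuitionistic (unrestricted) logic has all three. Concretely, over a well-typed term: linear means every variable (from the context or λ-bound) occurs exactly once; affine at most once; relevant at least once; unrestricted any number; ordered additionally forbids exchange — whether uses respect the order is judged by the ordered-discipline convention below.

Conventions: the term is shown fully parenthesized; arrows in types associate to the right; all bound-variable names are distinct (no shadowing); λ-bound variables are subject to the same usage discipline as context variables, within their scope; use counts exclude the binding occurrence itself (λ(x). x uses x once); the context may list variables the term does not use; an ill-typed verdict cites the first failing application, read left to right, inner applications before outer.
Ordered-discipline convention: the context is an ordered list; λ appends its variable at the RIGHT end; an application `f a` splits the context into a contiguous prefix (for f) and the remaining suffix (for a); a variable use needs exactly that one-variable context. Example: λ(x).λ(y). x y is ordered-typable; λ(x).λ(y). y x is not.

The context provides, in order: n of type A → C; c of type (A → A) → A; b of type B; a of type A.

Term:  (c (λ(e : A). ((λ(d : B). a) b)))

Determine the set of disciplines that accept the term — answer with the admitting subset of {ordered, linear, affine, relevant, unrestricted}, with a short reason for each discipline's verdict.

admitting disciplines: affine, unrestricted
use counts: n: 0×, c: 1×, b: 1×, a: 1×, e (bound): 0×, d (bound): 0×
left-to-right use order: c, a, b
typing: the term checks, with type A
ordered ✗ (n, e, d left unused)
linear ✗ (n, e, d left unused)
affine ✓ (at most one use each (n, c, b, a, e, d))
relevant ✗ (n, e, d left unused)
unrestricted ✓ (typability at A is all that's needed)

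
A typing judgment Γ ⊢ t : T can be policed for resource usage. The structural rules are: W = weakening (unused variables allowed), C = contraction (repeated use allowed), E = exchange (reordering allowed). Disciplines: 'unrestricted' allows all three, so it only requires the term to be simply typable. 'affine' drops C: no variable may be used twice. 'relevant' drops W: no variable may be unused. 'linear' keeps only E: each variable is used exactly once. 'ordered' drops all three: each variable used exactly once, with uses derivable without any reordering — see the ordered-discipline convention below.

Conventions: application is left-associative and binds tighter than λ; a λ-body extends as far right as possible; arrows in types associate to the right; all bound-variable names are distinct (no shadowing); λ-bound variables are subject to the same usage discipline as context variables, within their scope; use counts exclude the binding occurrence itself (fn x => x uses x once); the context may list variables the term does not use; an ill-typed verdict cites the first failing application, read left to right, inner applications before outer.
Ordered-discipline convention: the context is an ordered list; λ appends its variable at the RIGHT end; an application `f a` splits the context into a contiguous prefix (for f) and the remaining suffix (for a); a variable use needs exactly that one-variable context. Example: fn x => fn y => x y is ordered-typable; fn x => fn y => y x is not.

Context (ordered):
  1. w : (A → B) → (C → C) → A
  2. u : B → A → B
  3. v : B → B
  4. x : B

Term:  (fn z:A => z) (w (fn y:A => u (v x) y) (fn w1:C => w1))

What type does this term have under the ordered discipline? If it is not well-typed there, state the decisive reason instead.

term : A
variable uses: w: 1, u: 1, v: 1, x: 1, z (bound): 1, y (bound): 1, w1 (bound): 1
uses in reading order: z, w, u, v, x, y, w1
typing: well-typed at A
all disciplines: ordered ✓, linear ✓, affine ✓, relevant ✓, unrestricted ✓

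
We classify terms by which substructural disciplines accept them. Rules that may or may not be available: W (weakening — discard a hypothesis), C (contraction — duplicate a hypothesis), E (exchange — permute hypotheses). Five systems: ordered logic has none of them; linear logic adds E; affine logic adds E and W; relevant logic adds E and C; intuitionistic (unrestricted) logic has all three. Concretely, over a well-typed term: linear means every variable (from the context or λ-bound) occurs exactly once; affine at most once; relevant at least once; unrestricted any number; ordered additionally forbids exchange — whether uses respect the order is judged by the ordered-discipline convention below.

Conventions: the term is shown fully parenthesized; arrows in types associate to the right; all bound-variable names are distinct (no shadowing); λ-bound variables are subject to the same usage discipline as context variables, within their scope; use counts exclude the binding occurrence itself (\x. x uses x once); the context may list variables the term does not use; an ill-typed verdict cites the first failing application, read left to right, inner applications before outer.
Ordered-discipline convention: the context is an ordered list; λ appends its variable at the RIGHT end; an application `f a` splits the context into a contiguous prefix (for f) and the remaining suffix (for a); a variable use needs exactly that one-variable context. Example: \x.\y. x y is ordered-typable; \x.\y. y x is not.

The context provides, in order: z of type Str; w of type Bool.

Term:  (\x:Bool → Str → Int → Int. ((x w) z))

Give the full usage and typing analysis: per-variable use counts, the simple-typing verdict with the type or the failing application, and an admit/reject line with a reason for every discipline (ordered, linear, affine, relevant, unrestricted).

usage: z ×1, w ×1, x (λ-bound) ×1
use order (left to right): x, w, z
typing: ✓ — (Bool → Str → Int → Int) → Int → Int
ordered ✗ (no contiguous prefix/suffix split fits x, w, z)
linear ✓ (single use per variable (z, w, x))
affine ✓ (at most one use each (z, w, x))
relevant ✓ (none of z, w, x goes unused)
unrestricted ✓ (simply typable at (Bool → Str → Int → Int) → Int → Int; W, C, E all held)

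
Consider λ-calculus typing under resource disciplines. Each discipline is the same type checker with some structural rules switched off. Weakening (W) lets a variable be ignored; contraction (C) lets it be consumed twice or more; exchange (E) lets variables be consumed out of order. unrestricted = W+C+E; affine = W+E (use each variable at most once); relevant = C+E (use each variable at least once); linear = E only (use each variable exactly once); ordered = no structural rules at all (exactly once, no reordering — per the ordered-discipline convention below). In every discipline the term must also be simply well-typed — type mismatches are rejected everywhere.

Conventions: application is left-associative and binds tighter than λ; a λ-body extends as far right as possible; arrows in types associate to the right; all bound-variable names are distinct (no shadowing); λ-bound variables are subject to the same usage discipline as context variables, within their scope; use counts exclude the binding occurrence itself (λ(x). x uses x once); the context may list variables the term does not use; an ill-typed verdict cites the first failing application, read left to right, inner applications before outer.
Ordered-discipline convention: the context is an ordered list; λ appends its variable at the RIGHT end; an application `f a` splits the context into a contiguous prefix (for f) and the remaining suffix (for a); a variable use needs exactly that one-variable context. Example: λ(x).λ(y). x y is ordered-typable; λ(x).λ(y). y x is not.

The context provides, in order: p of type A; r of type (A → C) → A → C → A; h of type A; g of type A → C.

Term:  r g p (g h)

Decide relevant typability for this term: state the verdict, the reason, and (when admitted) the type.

yes — at least one use each (p, r, h, g); term : A
use counts: p ×1, r ×1, h ×1, g ×2
uses in reading order: r, g, p, g, h
typing: the term checks, with type A
all disciplines: ordered ✗; linear ✗; affine ✗; relevant ✓; unrestricted ✓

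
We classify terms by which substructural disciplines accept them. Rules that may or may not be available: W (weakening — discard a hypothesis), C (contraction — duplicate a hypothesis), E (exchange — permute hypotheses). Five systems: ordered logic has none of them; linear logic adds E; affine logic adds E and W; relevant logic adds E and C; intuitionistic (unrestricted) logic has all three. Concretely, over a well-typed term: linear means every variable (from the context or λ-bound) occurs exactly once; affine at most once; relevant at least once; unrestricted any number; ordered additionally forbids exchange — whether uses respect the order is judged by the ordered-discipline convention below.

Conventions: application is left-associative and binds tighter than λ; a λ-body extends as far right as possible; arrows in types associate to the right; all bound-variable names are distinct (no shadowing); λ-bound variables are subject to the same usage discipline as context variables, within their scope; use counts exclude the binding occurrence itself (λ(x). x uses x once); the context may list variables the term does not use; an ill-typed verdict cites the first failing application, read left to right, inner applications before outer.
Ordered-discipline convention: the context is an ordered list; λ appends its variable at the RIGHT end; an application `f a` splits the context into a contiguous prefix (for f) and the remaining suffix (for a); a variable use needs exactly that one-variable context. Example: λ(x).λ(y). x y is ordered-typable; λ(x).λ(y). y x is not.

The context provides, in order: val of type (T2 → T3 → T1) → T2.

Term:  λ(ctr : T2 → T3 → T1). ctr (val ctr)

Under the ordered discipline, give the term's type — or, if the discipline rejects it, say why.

not well-typed under ordered — repeated use of ctr ×2
usage: val: 1×, ctr (λ-bound): 2×
use order (left to right): ctr, val, ctr
typing: the term checks, with type (T2 → T3 → T1) → T3 → T1
per-discipline verdicts: ordered ✗; linear ✗; affine ✗; relevant ✓; unrestricted ✓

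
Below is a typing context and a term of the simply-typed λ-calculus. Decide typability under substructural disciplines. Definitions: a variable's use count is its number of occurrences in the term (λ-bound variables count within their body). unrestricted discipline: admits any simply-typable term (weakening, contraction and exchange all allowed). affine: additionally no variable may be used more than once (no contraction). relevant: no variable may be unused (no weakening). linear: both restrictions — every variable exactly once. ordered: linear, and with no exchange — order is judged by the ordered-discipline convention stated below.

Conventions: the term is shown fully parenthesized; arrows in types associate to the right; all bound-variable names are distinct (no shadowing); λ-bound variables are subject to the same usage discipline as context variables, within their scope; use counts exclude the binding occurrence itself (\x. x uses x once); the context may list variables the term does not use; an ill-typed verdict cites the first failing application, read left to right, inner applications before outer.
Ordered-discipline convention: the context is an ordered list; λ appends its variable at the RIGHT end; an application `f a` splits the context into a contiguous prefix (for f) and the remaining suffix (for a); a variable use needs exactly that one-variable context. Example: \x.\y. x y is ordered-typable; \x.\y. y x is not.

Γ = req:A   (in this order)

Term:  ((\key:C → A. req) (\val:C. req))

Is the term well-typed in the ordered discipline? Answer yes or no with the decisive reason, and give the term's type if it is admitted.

no — needs contraction — req ×2; key, val left unused
counts: req: 2×, key (λ-bound): 0×, val (λ-bound): 0×
left-to-right use order: req, req
typing: ✓ — A
across the five disciplines: ordered ✗ · linear ✗ · affine ✗ · relevant ✗ · unrestricted ✓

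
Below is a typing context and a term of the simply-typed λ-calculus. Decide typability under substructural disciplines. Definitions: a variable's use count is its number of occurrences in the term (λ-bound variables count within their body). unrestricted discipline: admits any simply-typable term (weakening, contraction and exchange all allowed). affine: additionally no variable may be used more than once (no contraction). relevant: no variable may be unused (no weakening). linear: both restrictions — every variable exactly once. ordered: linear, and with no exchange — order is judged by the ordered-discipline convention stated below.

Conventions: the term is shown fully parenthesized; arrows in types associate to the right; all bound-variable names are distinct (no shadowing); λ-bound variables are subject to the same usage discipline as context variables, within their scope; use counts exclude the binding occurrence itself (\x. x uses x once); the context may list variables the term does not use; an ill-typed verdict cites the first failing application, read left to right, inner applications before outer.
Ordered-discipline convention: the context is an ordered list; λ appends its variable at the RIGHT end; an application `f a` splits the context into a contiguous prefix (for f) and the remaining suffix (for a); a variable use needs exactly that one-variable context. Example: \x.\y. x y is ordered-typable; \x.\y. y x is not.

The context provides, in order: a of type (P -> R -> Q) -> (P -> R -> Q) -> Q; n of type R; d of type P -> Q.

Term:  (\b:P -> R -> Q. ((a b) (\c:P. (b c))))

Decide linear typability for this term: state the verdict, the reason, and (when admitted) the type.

no — repeated use of b ×2; n, d left unused
usage: a: 1, n: 0, d: 0, b (λ-bound): 2, c (λ-bound): 1
left-to-right use order: a, b, b, c
typing: well-typed at (P -> R -> Q) -> Q
summary: ordered ✗ | linear ✗ | affine ✗ | relevant ✗ | unrestricted ✓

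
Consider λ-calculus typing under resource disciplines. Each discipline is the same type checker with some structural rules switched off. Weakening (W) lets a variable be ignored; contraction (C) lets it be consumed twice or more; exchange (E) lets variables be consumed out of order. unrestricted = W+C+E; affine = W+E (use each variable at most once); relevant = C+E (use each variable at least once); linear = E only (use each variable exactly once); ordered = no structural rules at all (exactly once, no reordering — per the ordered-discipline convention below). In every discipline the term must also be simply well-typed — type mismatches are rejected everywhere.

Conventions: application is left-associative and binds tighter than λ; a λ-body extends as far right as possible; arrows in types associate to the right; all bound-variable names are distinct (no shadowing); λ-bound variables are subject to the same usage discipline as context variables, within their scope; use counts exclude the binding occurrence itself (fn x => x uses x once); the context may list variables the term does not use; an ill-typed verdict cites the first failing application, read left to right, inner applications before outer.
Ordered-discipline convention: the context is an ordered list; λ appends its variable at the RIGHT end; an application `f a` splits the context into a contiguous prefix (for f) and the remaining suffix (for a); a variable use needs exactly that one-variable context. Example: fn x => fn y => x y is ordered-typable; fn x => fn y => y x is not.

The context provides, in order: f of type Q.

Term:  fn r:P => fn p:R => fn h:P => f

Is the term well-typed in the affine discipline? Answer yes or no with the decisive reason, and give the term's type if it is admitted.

yes — none of f, r, p, h used more than once; term : P → R → P → Q
counts: f: 1×, r (λ-bound): 0×, p (λ-bound): 0×, h (λ-bound): 0×
uses in reading order: f
typing: well-typed at P → R → P → Q
summary: ordered ✗; linear ✗; affine ✓; relevant ✗; unrestricted ✓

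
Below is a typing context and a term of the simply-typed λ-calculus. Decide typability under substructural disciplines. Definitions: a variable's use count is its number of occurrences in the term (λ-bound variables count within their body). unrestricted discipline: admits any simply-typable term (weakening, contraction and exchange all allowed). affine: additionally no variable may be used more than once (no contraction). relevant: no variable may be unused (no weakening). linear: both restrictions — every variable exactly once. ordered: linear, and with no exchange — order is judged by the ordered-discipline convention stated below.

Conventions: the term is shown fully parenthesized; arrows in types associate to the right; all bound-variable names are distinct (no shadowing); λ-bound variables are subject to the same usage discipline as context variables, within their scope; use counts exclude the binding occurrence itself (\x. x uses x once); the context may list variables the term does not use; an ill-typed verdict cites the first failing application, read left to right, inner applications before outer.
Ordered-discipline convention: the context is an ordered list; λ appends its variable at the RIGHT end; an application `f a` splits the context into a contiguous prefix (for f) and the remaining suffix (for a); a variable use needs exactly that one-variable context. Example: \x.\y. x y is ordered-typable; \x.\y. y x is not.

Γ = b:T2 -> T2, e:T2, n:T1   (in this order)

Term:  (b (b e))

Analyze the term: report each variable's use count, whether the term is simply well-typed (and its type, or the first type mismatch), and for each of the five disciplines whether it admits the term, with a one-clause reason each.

counts: b: 2; e: 1; n: 0
uses in reading order: b, b, e
typing: well-typed — term : T2
ordered: ✗, uses contraction: b ×2; unused: n — weakening required
linear: ✗, uses contraction: b ×2; unused: n — weakening required
affine: ✗, uses contraction: b ×2
relevant: ✗, unused: n — weakening required
unrestricted: ✓, type-checks (T2) and nothing is barred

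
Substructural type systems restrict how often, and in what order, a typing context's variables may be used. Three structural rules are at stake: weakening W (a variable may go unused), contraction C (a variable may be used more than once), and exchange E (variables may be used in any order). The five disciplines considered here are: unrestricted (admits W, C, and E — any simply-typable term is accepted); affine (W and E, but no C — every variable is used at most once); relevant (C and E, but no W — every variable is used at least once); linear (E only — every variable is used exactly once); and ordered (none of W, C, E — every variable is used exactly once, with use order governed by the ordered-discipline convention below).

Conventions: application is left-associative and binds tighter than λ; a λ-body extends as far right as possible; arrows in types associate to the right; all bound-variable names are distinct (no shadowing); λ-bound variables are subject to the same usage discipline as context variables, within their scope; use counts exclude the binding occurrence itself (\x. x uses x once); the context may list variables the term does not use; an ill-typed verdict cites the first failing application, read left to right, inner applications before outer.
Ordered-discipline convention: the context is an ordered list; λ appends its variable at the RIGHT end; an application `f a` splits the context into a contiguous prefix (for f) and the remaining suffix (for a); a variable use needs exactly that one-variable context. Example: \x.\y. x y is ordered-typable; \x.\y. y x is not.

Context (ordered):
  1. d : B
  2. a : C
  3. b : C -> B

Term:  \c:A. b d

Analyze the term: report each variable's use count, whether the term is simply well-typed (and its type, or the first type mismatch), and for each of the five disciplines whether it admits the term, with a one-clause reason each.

counts: d: 1×, a: 0×, b: 1×, c [bound]: 0×
order of uses: b, d
typing: ill-typed: an argument B mismatches the expected C
ordered: ✗, fails simple typing
linear: ✗, a type mismatch blocks all five
affine: ✗, the type mismatch rejects it
relevant: ✗, not simply typable
unrestricted: ✗, fails simple typing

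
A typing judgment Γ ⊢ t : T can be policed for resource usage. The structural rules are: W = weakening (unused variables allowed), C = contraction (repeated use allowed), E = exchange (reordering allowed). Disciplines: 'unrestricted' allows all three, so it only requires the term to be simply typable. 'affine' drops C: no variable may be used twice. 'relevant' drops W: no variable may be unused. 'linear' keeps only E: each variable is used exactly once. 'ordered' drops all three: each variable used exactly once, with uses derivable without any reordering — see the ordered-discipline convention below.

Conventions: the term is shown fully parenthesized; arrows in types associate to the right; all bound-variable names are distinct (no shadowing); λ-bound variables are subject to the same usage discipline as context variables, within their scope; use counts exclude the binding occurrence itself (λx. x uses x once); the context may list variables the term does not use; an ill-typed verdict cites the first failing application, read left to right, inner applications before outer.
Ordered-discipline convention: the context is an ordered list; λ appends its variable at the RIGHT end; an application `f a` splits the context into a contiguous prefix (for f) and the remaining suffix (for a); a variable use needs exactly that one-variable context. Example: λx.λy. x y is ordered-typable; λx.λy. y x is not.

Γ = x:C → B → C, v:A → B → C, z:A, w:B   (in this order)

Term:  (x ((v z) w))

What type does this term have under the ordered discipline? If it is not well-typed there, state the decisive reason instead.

term : B → C
use counts: x: 1×, v: 1×, z: 1×, w: 1×
left-to-right use order: x, v, z, w
typing: ✓ — B → C
summary: ordered ✓; linear ✓; affine ✓; relevant ✓; unrestricted ✓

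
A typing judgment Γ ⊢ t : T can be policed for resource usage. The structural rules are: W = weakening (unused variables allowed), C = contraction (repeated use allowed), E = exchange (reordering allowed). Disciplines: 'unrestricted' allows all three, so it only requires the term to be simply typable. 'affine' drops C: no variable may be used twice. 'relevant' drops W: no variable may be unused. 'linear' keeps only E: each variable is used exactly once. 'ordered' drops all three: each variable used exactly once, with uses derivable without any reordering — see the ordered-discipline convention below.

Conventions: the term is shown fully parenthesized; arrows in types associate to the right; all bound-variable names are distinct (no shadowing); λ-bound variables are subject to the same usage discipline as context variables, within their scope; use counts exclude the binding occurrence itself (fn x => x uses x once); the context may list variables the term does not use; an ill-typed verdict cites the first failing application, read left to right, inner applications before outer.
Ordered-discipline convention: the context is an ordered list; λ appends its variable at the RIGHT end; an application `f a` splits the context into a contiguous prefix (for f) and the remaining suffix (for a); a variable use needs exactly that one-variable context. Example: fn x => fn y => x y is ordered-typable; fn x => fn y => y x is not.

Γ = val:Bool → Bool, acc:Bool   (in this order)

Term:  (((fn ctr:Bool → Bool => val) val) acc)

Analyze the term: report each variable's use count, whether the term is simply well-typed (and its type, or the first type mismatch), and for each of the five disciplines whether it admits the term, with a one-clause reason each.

use counts: val ×2; acc ×1; ctr (bound) ×0
order of uses: val, val, acc
typing: the term checks, with type Bool
ordered ✗ (uses contraction: val ×2; ctr never used (weakening))
linear ✗ (uses contraction: val ×2; ctr never used (weakening))
affine ✗ (uses contraction: val ×2)
relevant ✗ (ctr never used (weakening))
unrestricted ✓ (well-typed at Bool; no restrictions here)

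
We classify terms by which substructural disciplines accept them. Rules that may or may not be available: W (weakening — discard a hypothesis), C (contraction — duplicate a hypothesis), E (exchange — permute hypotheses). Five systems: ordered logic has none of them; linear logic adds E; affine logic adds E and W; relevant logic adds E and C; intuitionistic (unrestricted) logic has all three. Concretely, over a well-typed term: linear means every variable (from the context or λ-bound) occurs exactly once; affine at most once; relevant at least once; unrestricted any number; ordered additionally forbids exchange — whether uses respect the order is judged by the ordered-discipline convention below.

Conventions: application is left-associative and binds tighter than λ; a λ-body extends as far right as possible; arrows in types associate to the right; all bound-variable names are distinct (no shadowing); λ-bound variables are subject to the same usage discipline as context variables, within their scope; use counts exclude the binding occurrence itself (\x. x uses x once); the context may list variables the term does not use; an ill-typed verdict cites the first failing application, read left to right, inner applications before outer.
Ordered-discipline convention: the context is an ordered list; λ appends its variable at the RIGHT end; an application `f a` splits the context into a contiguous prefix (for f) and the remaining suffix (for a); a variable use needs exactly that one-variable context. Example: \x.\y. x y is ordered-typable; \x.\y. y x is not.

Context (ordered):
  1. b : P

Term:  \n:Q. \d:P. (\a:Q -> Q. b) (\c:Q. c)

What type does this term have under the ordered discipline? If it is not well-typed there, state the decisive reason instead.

not well-typed under ordered — n, d, a never used (weakening)
usage: b: 1; n [bound]: 0; d [bound]: 0; a [bound]: 0; c [bound]: 1
use order (left to right): b, c
typing: well-typed — term : Q -> P -> P
across the five disciplines: ordered ✗, linear ✗, affine ✓, relevant ✗, unrestricted ✓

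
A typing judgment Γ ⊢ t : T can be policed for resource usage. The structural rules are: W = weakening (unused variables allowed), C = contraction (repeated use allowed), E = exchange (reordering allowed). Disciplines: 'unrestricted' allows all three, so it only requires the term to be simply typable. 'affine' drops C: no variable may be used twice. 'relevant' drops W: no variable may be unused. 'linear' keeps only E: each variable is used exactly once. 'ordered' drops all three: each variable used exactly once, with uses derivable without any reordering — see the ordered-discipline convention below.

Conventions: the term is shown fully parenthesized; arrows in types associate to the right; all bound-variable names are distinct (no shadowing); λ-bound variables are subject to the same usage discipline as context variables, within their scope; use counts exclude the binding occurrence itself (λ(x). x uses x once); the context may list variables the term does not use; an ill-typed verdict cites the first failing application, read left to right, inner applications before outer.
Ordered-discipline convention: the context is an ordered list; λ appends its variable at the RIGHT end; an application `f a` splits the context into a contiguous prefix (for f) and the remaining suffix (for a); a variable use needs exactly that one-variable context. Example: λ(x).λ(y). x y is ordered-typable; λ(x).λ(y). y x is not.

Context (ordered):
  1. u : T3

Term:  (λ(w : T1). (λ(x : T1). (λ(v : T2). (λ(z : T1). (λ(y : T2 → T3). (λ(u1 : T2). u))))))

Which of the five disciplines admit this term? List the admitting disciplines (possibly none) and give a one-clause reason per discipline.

accepted by: affine, unrestricted
use counts: u ×1, w (λ-bound) ×0, x (λ-bound) ×0, v (λ-bound) ×0, z (λ-bound) ×0, y (λ-bound) ×0, u1 (λ-bound) ×0
left-to-right use order: u
typing: well-typed — term : T1 → T1 → T2 → T1 → (T2 → T3) → T2 → T3
ordered: ✗ — unused: w, x, v, z, y, u1 — weakening required
linear: ✗ — unused: w, x, v, z, y, u1 — weakening required
affine: ✓ — at most one use each (u, w, x, v, z, y, u1)
relevant: ✗ — unused: w, x, v, z, y, u1 — weakening required
unrestricted: ✓ — type-checks (T1 → T1 → T2 → T1 → (T2 → T3) → T2 → T3) and nothing is barred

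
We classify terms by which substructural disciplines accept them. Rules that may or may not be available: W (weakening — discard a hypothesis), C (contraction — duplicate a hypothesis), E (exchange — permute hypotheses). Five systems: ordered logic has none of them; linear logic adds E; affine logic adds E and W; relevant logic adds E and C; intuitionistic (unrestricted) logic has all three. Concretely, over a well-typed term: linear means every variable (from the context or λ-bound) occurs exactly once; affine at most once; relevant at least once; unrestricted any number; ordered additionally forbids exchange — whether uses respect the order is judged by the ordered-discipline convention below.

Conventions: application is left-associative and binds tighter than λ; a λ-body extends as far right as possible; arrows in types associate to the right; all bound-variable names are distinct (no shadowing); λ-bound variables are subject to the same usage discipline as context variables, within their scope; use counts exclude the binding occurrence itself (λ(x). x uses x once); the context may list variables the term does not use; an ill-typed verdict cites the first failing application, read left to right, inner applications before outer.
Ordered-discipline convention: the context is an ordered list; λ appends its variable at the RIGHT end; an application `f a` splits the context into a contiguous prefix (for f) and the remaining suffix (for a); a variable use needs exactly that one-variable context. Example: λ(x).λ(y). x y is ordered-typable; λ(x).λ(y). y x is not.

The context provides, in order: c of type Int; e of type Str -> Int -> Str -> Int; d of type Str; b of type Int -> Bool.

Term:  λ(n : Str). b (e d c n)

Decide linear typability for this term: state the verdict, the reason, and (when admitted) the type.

yes — each of c, e, d, b, n used exactly once; term : Str -> Bool
counts: c: 1×, e: 1×, d: 1×, b: 1×, n [bound]: 1×
left-to-right use order: b, e, d, c, n
typing: well-typed — term : Str -> Bool
across the five disciplines: ordered ✗, linear ✓, affine ✓, relevant ✓, unrestricted ✓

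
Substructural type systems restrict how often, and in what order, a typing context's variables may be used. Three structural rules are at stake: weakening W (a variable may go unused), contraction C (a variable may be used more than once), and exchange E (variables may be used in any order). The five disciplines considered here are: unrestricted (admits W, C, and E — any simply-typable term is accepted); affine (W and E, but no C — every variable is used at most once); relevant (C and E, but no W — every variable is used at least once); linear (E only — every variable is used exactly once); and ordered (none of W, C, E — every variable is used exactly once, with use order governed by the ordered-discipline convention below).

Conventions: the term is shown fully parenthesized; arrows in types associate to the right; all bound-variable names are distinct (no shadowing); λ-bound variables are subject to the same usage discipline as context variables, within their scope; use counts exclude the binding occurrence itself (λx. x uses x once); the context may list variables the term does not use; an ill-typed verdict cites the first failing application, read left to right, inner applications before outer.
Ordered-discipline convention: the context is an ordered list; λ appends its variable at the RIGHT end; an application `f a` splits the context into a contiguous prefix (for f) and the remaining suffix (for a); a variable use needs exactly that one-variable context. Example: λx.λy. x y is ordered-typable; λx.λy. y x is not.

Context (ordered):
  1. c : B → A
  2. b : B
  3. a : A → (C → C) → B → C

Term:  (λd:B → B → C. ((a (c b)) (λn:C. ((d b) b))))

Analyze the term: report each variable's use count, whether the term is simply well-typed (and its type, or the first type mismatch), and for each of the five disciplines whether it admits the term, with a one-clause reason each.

variable uses: c=1; b=3; a=1; d [bound]=1; n [bound]=0
left-to-right use order: a, c, b, d, b, b
typing: the term checks, with type (B → B → C) → B → C
ordered: ✗, uses contraction: b ×3; n never used (weakening)
linear: ✗, uses contraction: b ×3; n never used (weakening)
affine: ✗, uses contraction: b ×3
relevant: ✗, n never used (weakening)
unrestricted: ✓, well-typed at (B → B → C) → B → C; no restrictions here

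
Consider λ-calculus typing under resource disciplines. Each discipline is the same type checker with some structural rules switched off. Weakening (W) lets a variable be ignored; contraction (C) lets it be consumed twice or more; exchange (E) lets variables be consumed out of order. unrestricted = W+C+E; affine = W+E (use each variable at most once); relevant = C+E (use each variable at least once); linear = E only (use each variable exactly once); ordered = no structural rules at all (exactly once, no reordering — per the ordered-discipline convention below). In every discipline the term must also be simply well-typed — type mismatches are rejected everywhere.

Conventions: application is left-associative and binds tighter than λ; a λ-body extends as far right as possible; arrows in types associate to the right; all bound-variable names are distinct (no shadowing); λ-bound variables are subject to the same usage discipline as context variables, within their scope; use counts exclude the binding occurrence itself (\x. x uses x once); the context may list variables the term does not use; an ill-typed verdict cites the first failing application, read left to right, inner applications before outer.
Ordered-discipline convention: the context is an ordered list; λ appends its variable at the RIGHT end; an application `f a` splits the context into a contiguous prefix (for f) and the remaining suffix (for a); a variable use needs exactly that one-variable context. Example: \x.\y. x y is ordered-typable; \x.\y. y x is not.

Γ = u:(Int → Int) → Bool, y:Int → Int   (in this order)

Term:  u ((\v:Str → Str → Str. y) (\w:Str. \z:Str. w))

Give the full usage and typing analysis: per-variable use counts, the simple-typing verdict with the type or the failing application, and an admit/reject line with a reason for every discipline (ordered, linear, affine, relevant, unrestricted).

use counts: u: 1×, y: 1×, v (bound): 0×, w (bound): 1×, z (bound): 0×
use order (left to right): u, y, w
typing: well-typed — term : Bool
ordered: ✗ — needs weakening: v, z unused
linear: ✗ — needs weakening: v, z unused
affine: ✓ — at most one use each (u, y, v, w, z)
relevant: ✗ — needs weakening: v, z unused
unrestricted: ✓ — typability at Bool is all that's needed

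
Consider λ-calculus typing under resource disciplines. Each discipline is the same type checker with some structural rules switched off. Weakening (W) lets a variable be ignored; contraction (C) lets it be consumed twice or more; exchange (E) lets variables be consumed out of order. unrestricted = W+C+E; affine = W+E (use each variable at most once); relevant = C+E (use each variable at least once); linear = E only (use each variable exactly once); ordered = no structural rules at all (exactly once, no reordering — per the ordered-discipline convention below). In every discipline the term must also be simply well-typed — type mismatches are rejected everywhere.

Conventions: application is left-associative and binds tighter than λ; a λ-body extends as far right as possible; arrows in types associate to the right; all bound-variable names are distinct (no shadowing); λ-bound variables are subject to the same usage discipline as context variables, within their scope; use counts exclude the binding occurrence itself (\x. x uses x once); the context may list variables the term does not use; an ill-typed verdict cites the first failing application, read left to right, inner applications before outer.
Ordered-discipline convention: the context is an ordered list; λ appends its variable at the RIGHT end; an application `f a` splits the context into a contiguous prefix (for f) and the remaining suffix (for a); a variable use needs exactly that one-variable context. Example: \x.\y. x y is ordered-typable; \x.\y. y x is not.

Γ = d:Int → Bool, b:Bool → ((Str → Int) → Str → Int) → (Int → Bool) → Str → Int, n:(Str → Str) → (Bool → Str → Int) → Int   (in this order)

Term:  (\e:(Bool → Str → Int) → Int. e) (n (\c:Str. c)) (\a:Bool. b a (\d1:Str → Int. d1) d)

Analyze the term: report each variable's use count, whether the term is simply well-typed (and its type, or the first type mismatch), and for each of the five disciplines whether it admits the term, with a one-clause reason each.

usage: d: 1; b: 1; n: 1; e (bound): 1; c (bound): 1; a (bound): 1; d1 (bound): 1
order of uses: e, n, c, b, a, d1, d
typing: well-typed at Int
ordered: ✗, use order e, n, c, b, a, d1, d needs exchange
linear: ✓, exactly-once usage across d, b, n, e, c, a, d1
affine: ✓, no duplicate uses among d, b, n, e, c, a, d1
relevant: ✓, none of d, b, n, e, c, a, d1 goes unused
unrestricted: ✓, well-typed at Int; no restrictions here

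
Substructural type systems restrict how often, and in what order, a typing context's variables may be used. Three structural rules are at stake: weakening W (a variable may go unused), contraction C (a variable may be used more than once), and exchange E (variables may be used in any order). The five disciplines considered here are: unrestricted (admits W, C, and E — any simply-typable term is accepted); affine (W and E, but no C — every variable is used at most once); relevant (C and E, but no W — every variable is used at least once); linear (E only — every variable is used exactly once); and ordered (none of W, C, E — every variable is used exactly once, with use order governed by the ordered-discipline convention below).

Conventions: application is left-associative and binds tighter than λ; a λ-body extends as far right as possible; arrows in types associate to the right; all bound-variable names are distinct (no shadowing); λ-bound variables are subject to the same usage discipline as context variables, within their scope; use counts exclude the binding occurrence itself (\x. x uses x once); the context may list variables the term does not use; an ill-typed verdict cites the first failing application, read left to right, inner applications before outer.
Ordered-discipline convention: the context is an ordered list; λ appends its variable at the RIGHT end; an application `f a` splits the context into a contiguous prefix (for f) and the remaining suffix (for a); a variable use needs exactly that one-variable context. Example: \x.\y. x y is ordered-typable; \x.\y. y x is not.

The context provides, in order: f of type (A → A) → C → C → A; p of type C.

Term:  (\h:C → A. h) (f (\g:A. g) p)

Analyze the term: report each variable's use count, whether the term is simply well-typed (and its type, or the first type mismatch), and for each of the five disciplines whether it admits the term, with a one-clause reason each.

use counts: f ×1, p ×1, h (λ-bound) ×1, g (λ-bound) ×1
left-to-right use order: h, f, g, p
typing: ✓ — C → A
ordered: ✓ — single-use (f, p, h, g), ordered derivation ok
linear: ✓ — single use per variable (f, p, h, g)
affine: ✓ — none of f, p, h, g used more than once
relevant: ✓ — f, p, h, g: all used, weakening unneeded
unrestricted: ✓ — typability at C → A is all that's needed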